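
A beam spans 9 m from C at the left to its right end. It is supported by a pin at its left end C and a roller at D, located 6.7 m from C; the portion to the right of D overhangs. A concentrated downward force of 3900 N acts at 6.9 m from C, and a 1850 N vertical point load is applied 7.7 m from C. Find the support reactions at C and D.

C_x = 0, C_y = -392.5 N, D_y = 6143 N

Taking moments about C: D_y·6.7 − 3900·6.9 − 1850·7.7 = 0 → D_y = 41155/6.7 = 6142.54 ≈ 6143 N.
ΣF_y = 0: C_y + 6142.54 − 3900 − 1850 = 0 → C_y = -392.5 N.
ΣF_x = 0: no horizontal applied forces, so C_x = 0.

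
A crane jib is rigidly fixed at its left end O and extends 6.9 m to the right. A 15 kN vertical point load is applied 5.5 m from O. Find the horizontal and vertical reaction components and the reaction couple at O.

O_x = 0, O_y = 15.00 kN, M_O = 82.50 kN·m

ΣF_x = 0: O_x = 0.
ΣF_y = 0: O_y − 15 = 0 → O_y = 15.00 kN.
ΣM about O: M_O − 15·5.5 = 0 → M_O = 82.50 kN·m.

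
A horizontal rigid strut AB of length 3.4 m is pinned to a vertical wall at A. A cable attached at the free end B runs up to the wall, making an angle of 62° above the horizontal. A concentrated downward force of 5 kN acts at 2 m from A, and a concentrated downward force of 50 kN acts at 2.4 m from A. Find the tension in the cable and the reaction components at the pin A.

T = 43.30 kN, A_x = 20.33 kN, A_y = 16.76 kN

ΣM about A: T·sin62°·3.4 − 5·2 − 50·2.4 = 0 → T = 130/(3.4·0.882948) = 43.3041 ≈ 43.30 kN.
ΣF_x = 0: A_x − T·cos62° = 0 → A_x = 43.3041 × 0.469472 = 20.33 kN.
ΣF_y = 0: A_y + T·sin62° − 5 − 50 = 0 → A_y = 55 − 43.3041 × 0.882948 = 16.76 kN.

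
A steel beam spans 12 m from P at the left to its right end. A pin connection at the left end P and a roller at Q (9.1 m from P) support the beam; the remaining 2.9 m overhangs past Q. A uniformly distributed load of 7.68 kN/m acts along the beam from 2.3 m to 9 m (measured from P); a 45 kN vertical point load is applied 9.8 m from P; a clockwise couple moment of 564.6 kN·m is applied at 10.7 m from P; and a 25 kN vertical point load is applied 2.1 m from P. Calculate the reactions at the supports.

P_x = 0, P_y = -26.77 kN, Q_y = 148.2 kN

Resultant of the distributed load: 7.68 × 6.7 = 51.456 kN at 5.65 m from P.
Taking moments about P: Q_y·9.1 − (7.68·6.7)·5.65 − 45·9.8 − 564.6 − 25·2.1 = 0 → Q_y = 1348.8264/9.1 = 148.223 ≈ 148.2 kN.
ΣF_y = 0: P_y + 148.223 − 7.68·6.7 − 45 − 25 = 0 → P_y = -26.77 kN.
ΣF_x = 0: no horizontal applied forces, so P_x = 0.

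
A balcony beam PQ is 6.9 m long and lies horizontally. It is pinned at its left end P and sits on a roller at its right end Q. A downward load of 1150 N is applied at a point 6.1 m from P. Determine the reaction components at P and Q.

Moments about P: Q_y·6.9 − 1150·6.1 = 0 → Q_y = 7015/6.9 = 1016.67 ≈ 1017 N.
ΣF_y = 0: P_y + 1016.67 − 1150 = 0 → P_y = 133.3 N.
ΣF_x = 0: no horizontal applied forces, so P_x = 0.

P_x = 0, P_y = 133.3 N, Q_y = 1017 N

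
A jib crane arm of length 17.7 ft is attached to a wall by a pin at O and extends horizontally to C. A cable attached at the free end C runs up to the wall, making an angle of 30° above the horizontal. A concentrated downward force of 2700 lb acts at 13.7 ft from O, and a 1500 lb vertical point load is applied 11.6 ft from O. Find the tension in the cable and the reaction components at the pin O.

ΣM about O: T·sin30°·17.7 − 2700·13.7 − 1500·11.6 = 0 → T = 54390/(17.7·0.5) = 6145.76 ≈ 6146 lb.
ΣF_x = 0: O_x − T·cos30° = 0 → O_x = 6145.76 × 0.866025 = 5322 lb.
ΣF_y = 0: O_y + T·sin30° − 2700 − 1500 = 0 → O_y = 4200 − 6145.76 × 0.5 = 1127 lb.

T = 6146 lb, O_x = 5322 lb, O_y = 1127 lb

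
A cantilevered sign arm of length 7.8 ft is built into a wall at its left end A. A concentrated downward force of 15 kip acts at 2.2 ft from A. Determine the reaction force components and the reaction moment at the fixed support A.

A_x = 0, A_y = 15.00 kip, M_A = 33.00 kip·ft

ΣF_x = 0: A_x = 0.
ΣF_y = 0: A_y − 15 = 0 → A_y = 15.00 kip.
ΣM about A: M_A − 15·2.2 = 0 → M_A = 33.00 kip·ft.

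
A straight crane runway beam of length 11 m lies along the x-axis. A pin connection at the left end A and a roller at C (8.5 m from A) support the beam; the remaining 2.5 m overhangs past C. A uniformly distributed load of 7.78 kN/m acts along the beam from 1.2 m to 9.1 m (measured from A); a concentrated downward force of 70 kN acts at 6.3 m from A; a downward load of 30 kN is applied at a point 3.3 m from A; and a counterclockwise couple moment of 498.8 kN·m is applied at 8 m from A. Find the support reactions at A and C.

A_x = 0, A_y = 119.4 kN, C_y = 42.09 kN

Resultant of the distributed load: 7.78 × 7.9 = 61.462 kN at 5.15 m from A.
ΣM about A: C_y·8.5 − (7.78·7.9)·5.15 − 70·6.3 − 30·3.3 + 498.8 = 0 → C_y = 357.7293/8.5 = 42.0858 ≈ 42.09 kN.
ΣF_y = 0: A_y + 42.0858 − 7.78·7.9 − 70 − 30 = 0 → A_y = 119.4 kN.
ΣF_x = 0: no horizontal applied forces, so A_x = 0.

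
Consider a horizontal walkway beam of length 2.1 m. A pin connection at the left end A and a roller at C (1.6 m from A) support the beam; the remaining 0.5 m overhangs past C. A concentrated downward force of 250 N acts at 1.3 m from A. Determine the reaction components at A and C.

Moments about A: C_y·1.6 − 250·1.3 = 0 → C_y = 325/1.6 = 203.125 ≈ 203.1 N.
ΣF_y = 0: A_y + 203.125 − 250 = 0 → A_y = 46.88 N.
ΣF_x = 0: no horizontal applied forces, so A_x = 0.

A_x = 0, A_y = 46.88 N, C_y = 203.1 N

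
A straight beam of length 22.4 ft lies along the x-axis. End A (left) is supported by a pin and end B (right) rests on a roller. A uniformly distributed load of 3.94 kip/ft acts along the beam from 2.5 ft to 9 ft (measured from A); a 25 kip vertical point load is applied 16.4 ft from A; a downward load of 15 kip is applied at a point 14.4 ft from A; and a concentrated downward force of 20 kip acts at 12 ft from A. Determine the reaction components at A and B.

A_x = 0, A_y = 40.38 kip, B_y = 45.23 kip

Resultant of the distributed load: 3.94 × 6.5 = 25.61 kip at 5.75 ft from A.
Moments about A: B_y·22.4 − (3.94·6.5)·5.75 − 25·16.4 − 15·14.4 − 20·12 = 0 → B_y = 1013.2575/22.4 = 45.2347 ≈ 45.23 kip.
ΣF_y = 0: A_y + 45.2347 − 3.94·6.5 − 25 − 15 − 20 = 0 → A_y = 40.38 kip.
ΣF_x = 0: no horizontal applied forces, so A_x = 0.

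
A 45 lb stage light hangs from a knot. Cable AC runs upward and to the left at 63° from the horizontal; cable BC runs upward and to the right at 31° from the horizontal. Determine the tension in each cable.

T_AC = 38.67 lb, T_BC = 20.48 lb

ΣF_x = 0: −T_AC·cos63° + T_BC·cos31° = 0 → T_BC = 0.52964·T_AC.
ΣF_y = 0: T_AC·sin63° + T_BC·sin31° = 45.
Substitute: T_AC·(0.891007 + 0.52964·0.515038) = 45 → T_AC = 38.6667 ≈ 38.67 lb.
Then T_BC = 0.52964 × 38.6667 = 20.48 lb.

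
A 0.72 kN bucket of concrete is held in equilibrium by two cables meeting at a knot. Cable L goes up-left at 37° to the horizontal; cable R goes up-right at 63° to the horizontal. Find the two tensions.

T_L = 0.3319 kN, T_R = 0.5839 kN

ΣF_x = 0: −T_L·cos37° + T_R·cos63° = 0 → T_R = 1.75915·T_L.
ΣF_y = 0: T_L·sin37° + T_R·sin63° = 0.72.
Substitute: T_L·(0.601815 + 1.75915·0.891007) = 0.72 → T_L = 0.331915 ≈ 0.3319 kN.
Then T_R = 1.75915 × 0.331915 = 0.5839 kN.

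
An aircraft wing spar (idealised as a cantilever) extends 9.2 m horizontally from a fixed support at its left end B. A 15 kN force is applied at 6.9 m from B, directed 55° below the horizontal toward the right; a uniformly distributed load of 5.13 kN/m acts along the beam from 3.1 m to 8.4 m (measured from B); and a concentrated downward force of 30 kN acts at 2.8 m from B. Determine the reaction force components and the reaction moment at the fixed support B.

B_x = -8.604 kN, B_y = 69.48 kN, M_B = 325.1 kN·m

Resultant of the distributed load: 5.13 × 5.3 = 27.189 kN at 5.75 m from B.
ΣF_x = 0: B_x + 15·cos55° = 0 → B_x = -8.604 kN.
ΣF_y = 0: B_y − 15·sin55° − 5.13·5.3 − 30 = 0 → B_y = 69.48 kN.
ΣM about B: M_B − 15·sin55°·6.9 − (5.13·5.3)·5.75 − 30·2.8 = 0 → M_B = 325.1 kN·m.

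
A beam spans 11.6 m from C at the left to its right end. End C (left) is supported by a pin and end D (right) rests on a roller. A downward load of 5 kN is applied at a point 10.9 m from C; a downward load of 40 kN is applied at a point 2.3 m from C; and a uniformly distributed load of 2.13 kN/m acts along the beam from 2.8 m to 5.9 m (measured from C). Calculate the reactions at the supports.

C_x = 0, C_y = 36.50 kN, D_y = 15.11 kN

Resultant of the distributed load: 2.13 × 3.1 = 6.603 kN at 4.35 m from C.
ΣM about C: D_y·11.6 − 5·10.9 − 40·2.3 − (2.13·3.1)·4.35 = 0 → D_y = 175.22305/11.6 = 15.1054 ≈ 15.11 kN.
ΣF_y = 0: C_y + 15.1054 − 5 − 40 − 2.13·3.1 = 0 → C_y = 36.50 kN.
ΣF_x = 0: no horizontal applied forces, so C_x = 0.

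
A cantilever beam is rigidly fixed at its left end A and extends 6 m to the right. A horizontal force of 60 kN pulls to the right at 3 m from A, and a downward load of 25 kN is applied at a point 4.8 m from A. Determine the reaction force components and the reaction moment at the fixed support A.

ΣF_x = 0: A_x + 60 = 0 → A_x = -60.00 kN.
ΣF_y = 0: A_y − 25 = 0 → A_y = 25.00 kN.
ΣM about A: M_A − 25·4.8 = 0 → M_A = 120.0 kN·m.

A_x = -60.00 kN, A_y = 25.00 kN, M_A = 120.0 kN·m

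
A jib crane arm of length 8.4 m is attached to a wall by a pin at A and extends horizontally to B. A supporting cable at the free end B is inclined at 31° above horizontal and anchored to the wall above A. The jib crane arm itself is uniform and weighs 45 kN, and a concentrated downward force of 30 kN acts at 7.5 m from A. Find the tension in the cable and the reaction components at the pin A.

ΣM about A: T·sin31°·8.4 − 45·4.2 − 30·7.5 = 0 → T = 414/(8.4·0.515038) = 95.6934 ≈ 95.69 kN.
ΣF_x = 0: A_x − T·cos31° = 0 → A_x = 95.6934 × 0.857167 = 82.03 kN.
ΣF_y = 0: A_y + T·sin31° − 45 − 30 = 0 → A_y = 75 − 95.6934 × 0.515038 = 25.71 kN.

T = 95.69 kN, A_x = 82.03 kN, A_y = 25.71 kN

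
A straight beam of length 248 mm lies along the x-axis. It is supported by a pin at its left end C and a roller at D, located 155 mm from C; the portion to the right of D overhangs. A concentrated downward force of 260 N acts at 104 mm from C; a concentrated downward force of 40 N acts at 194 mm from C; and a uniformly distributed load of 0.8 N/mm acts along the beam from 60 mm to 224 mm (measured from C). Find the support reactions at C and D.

Resultant of the distributed load: 0.8 × 164 = 131.2 N at 142 mm from C.
Taking moments about C: D_y·155 − 260·104 − 40·194 − (0.8·164)·142 = 0 → D_y = 53430.4/155 = 344.712 ≈ 344.7 N.
ΣF_y = 0: C_y + 344.712 − 260 − 40 − 0.8·164 = 0 → C_y = 86.49 N.
ΣF_x = 0: no horizontal applied forces, so C_x = 0.

C_x = 0, C_y = 86.49 N, D_y = 344.7 N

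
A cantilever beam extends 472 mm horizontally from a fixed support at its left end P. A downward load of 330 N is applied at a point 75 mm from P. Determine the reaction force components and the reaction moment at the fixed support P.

P_x = 0, P_y = 330.0 N, M_P = 24750 N·mm

ΣF_x = 0: P_x = 0.
ΣF_y = 0: P_y − 330 = 0 → P_y = 330.0 N.
ΣM about P: M_P − 330·75 = 0 → M_P = 24750 N·mm.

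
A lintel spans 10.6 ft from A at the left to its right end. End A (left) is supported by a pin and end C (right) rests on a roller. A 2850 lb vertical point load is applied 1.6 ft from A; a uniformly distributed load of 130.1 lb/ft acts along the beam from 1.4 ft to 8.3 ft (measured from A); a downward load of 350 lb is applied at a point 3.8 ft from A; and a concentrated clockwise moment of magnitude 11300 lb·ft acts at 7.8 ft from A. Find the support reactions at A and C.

Resultant of the distributed load: 130.1 × 6.9 = 897.69 lb at 4.85 ft from A.
Moments about A: C_y·10.6 − 2850·1.6 − (130.1·6.9)·4.85 − 350·3.8 − 11300 = 0 → C_y = 21543.7965/10.6 = 2032.43 ≈ 2032 lb.
ΣF_y = 0: A_y + 2032.43 − 2850 − 130.1·6.9 − 350 = 0 → A_y = 2065 lb.
ΣF_x = 0: no horizontal applied forces, so A_x = 0.

A_x = 0, A_y = 2065 lb, C_y = 2032 lb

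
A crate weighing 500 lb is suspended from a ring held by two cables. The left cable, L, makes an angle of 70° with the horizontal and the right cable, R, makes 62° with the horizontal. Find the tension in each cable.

T_L = 315.9 lb, T_R = 230.1 lb

ΣF_x = 0: −T_L·cos70° + T_R·cos62° = 0 → T_R = 0.728522·T_L.
ΣF_y = 0: T_L·sin70° + T_R·sin62° = 500.
Substitute: T_L·(0.939693 + 0.728522·0.882948) = 500 → T_L = 315.868 ≈ 315.9 lb.
Then T_R = 0.728522 × 315.868 = 230.1 lb.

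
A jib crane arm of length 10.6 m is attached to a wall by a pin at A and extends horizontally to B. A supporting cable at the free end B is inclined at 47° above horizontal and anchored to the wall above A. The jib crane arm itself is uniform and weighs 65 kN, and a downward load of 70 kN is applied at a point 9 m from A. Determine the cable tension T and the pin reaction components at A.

T = 125.7 kN, A_x = 85.73 kN, A_y = 43.07 kN

ΣM about A: T·sin47°·10.6 − 65·5.3 − 70·9 = 0 → T = 974.5/(10.6·0.731354) = 125.704 ≈ 125.7 kN.
ΣF_x = 0: A_x − T·cos47° = 0 → A_x = 125.704 × 0.681998 = 85.73 kN.
ΣF_y = 0: A_y + T·sin47° − 65 − 70 = 0 → A_y = 135 − 125.704 × 0.731354 = 43.07 kN.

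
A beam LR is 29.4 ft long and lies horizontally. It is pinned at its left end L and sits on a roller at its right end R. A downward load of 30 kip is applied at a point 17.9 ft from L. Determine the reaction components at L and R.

L_x = 0, L_y = 11.73 kip, R_y = 18.27 kip

ΣM about L: R_y·29.4 − 30·17.9 = 0 → R_y = 537/29.4 = 18.2653 ≈ 18.27 kip.
ΣF_y = 0: L_y + 18.2653 − 30 = 0 → L_y = 11.73 kip.
ΣF_x = 0: no horizontal applied forces, so L_x = 0.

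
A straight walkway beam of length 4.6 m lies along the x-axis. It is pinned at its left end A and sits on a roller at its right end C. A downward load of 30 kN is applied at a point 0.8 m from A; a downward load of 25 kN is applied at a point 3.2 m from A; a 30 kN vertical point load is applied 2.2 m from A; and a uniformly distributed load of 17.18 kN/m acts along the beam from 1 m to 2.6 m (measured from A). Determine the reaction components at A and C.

Resultant of the distributed load: 17.18 × 1.6 = 27.488 kN at 1.8 m from A.
ΣM about A: C_y·4.6 − 30·0.8 − 25·3.2 − 30·2.2 − (17.18·1.6)·1.8 = 0 → C_y = 219.4784/4.6 = 47.7127 ≈ 47.71 kN.
ΣF_y = 0: A_y + 47.7127 − 30 − 25 − 30 − 17.18·1.6 = 0 → A_y = 64.78 kN.
ΣF_x = 0: no horizontal applied forces, so A_x = 0.

A_x = 0, A_y = 64.78 kN, C_y = 47.71 kN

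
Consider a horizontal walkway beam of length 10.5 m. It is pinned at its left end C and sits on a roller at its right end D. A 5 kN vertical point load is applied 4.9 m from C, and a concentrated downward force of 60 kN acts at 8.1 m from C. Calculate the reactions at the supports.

Taking moments about C: D_y·10.5 − 5·4.9 − 60·8.1 = 0 → D_y = 510.5/10.5 = 48.619 ≈ 48.62 kN.
ΣF_y = 0: C_y + 48.619 − 5 − 60 = 0 → C_y = 16.38 kN.
ΣF_x = 0: no horizontal applied forces, so C_x = 0.

C_x = 0, C_y = 16.38 kN, D_y = 48.62 kN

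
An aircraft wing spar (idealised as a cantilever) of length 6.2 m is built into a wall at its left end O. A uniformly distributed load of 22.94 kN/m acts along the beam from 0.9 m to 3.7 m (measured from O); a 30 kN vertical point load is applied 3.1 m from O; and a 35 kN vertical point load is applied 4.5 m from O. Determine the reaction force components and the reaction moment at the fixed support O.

Resultant of the distributed load: 22.94 × 2.8 = 64.232 kN at 2.3 m from O.
ΣF_x = 0: O_x = 0.
ΣF_y = 0: O_y − 22.94·2.8 − 30 − 35 = 0 → O_y = 129.2 kN.
ΣM about O: M_O − (22.94·2.8)·2.3 − 30·3.1 − 35·4.5 = 0 → M_O = 398.2 kN·m.

O_x = 0, O_y = 129.2 kN, M_O = 398.2 kN·m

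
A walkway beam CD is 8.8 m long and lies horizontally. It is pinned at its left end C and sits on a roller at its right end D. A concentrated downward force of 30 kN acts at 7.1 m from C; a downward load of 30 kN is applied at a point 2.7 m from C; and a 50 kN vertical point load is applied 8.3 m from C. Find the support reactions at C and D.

C_x = 0, C_y = 29.43 kN, D_y = 80.57 kN

Moments about C: D_y·8.8 − 30·7.1 − 30·2.7 − 50·8.3 = 0 → D_y = 709/8.8 = 80.5682 ≈ 80.57 kN.
ΣF_y = 0: C_y + 80.5682 − 30 − 30 − 50 = 0 → C_y = 29.43 kN.
ΣF_x = 0: no horizontal applied forces, so C_x = 0.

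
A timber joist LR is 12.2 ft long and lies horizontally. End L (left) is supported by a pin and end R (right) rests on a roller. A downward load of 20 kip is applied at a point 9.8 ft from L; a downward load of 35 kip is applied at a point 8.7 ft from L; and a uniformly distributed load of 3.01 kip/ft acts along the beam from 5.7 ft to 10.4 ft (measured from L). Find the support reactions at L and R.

Resultant of the distributed load: 3.01 × 4.7 = 14.147 kip at 8.05 ft from L.
Moments about L: R_y·12.2 − 20·9.8 − 35·8.7 − (3.01·4.7)·8.05 = 0 → R_y = 614.38335/12.2 = 50.3593 ≈ 50.36 kip.
ΣF_y = 0: L_y + 50.3593 − 20 − 35 − 3.01·4.7 = 0 → L_y = 18.79 kip.
ΣF_x = 0: no horizontal applied forces, so L_x = 0.

L_x = 0, L_y = 18.79 kip, R_y = 50.36 kip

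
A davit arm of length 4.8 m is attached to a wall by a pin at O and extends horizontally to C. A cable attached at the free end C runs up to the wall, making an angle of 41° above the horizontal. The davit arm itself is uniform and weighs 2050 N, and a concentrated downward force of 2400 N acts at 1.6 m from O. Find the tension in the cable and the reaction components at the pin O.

ΣM about O: T·sin41°·4.8 − 2050·2.4 − 2400·1.6 = 0 → T = 8760/(4.8·0.656059) = 2781.76 ≈ 2782 N.
ΣF_x = 0: O_x − T·cos41° = 0 → O_x = 2781.76 × 0.75471 = 2099 N.
ΣF_y = 0: O_y + T·sin41° − 2050 − 2400 = 0 → O_y = 4450 − 2781.76 × 0.656059 = 2625 N.

T = 2782 N, O_x = 2099 N, O_y = 2625 N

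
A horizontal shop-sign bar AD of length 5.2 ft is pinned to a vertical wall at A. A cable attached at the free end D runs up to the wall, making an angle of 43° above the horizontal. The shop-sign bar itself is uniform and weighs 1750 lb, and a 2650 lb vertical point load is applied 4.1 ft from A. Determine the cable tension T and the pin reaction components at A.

ΣM about A: T·sin43°·5.2 − 1750·2.6 − 2650·4.1 = 0 → T = 15415/(5.2·0.681998) = 4346.67 ≈ 4347 lb.
ΣF_x = 0: A_x − T·cos43° = 0 → A_x = 4346.67 × 0.731354 = 3179 lb.
ΣF_y = 0: A_y + T·sin43° − 1750 − 2650 = 0 → A_y = 4400 − 4346.67 × 0.681998 = 1436 lb.

T = 4347 lb, A_x = 3179 lb, A_y = 1436 lb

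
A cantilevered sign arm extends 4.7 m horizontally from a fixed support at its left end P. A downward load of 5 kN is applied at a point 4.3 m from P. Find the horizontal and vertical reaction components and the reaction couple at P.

P_x = 0, P_y = 5.000 kN, M_P = 21.50 kN·m

ΣF_x = 0: P_x = 0.
ΣF_y = 0: P_y − 5 = 0 → P_y = 5.000 kN.
ΣM about P: M_P − 5·4.3 = 0 → M_P = 21.50 kN·m.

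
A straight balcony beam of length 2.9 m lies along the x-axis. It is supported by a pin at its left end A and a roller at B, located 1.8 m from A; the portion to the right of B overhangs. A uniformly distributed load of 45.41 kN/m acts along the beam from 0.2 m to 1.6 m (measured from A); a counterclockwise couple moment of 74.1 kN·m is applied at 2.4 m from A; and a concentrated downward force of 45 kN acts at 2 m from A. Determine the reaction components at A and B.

Resultant of the distributed load: 45.41 × 1.4 = 63.574 kN at 0.9 m from A.
ΣM about A: B_y·1.8 − (45.41·1.4)·0.9 + 74.1 − 45·2 = 0 → B_y = 73.1166/1.8 = 40.6203 ≈ 40.62 kN.
ΣF_y = 0: A_y + 40.6203 − 45.41·1.4 − 45 = 0 → A_y = 67.95 kN.
ΣF_x = 0: no horizontal applied forces, so A_x = 0.

A_x = 0, A_y = 67.95 kN, B_y = 40.62 kN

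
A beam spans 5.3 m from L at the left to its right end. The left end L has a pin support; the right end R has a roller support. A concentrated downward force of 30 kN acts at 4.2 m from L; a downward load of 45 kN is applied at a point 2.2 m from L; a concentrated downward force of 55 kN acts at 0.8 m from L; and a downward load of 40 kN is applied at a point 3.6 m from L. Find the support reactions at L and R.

Taking moments about L: R_y·5.3 − 30·4.2 − 45·2.2 − 55·0.8 − 40·3.6 = 0 → R_y = 413/5.3 = 77.9245 ≈ 77.92 kN.
ΣF_y = 0: L_y + 77.9245 − 30 − 45 − 55 − 40 = 0 → L_y = 92.08 kN.
ΣF_x = 0: no horizontal applied forces, so L_x = 0.

L_x = 0, L_y = 92.08 kN, R_y = 77.92 kN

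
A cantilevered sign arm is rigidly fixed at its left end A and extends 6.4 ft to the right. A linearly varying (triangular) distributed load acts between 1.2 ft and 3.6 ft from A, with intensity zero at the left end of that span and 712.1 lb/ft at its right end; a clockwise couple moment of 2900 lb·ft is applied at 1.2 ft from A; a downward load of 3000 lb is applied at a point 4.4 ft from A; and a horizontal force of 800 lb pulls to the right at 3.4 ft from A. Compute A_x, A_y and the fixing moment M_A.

A_x = -800.0 lb, A_y = 3855 lb, M_A = 18490 lb·ft

Resultant of the triangular load: ½ × 712.1 × 2.4 = 854.52 lb, acting at 2.8 ft from A (one-third of the span from the peak).
ΣF_x = 0: A_x + 800 = 0 → A_x = -800.0 lb.
ΣF_y = 0: A_y − ½·712.1·2.4 − 3000 = 0 → A_y = 3855 lb.
ΣM about A: M_A − (½·712.1·2.4)·2.8 − 2900 − 3000·4.4 = 0 → M_A = 18490 lb·ft.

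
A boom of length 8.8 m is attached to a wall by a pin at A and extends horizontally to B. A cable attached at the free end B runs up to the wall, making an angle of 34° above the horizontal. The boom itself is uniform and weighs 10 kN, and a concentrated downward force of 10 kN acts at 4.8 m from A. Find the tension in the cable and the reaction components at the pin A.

T = 18.70 kN, A_x = 15.50 kN, A_y = 9.545 kN

ΣM about A: T·sin34°·8.8 − 10·4.4 − 10·4.8 = 0 → T = 92/(8.8·0.559193) = 18.6958 ≈ 18.70 kN.
ΣF_x = 0: A_x − T·cos34° = 0 → A_x = 18.6958 × 0.829038 = 15.50 kN.
ΣF_y = 0: A_y + T·sin34° − 10 − 10 = 0 → A_y = 20 − 18.6958 × 0.559193 = 9.545 kN.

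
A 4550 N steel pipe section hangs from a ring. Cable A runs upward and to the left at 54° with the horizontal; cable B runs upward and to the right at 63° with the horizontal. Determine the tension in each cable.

T_A = 2318 N, T_B = 3002 N

ΣF_x = 0: −T_A·cos54° + T_B·cos63° = 0 → T_B = 1.29471·T_A.
ΣF_y = 0: T_A·sin54° + T_B·sin63° = 4550.
Substitute: T_A·(0.809017 + 1.29471·0.891007) = 4550 → T_A = 2318.34 ≈ 2318 N.
Then T_B = 1.29471 × 2318.34 = 3002 N.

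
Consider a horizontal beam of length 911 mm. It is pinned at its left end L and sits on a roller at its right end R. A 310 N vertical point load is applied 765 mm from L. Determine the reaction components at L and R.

ΣM about L: R_y·911 − 310·765 = 0 → R_y = 237150/911 = 260.318 ≈ 260.3 N.
ΣF_y = 0: L_y + 260.318 − 310 = 0 → L_y = 49.68 N.
ΣF_x = 0: no horizontal applied forces, so L_x = 0.

L_x = 0, L_y = 49.68 N, R_y = 260.3 N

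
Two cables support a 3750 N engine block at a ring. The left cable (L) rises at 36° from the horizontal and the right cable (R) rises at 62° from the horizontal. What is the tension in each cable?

ΣF_x = 0: −T_L·cos36° + T_R·cos62° = 0 → T_R = 1.72325·T_L.
ΣF_y = 0: T_L·sin36° + T_R·sin62° = 3750.
Substitute: T_L·(0.587785 + 1.72325·0.882948) = 3750 → T_L = 1777.82 ≈ 1778 N.
Then T_R = 1.72325 × 1777.82 = 3064 N.

T_L = 1778 N, T_R = 3064 N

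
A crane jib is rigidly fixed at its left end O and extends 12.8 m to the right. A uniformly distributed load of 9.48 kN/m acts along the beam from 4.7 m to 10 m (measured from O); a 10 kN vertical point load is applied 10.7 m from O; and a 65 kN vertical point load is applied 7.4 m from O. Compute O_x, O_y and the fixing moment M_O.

Resultant of the distributed load: 9.48 × 5.3 = 50.244 kN at 7.35 m from O.
ΣF_x = 0: O_x = 0.
ΣF_y = 0: O_y − 9.48·5.3 − 10 − 65 = 0 → O_y = 125.2 kN.
ΣM about O: M_O − (9.48·5.3)·7.35 − 10·10.7 − 65·7.4 = 0 → M_O = 957.3 kN·m.

O_x = 0, O_y = 125.2 kN, M_O = 957.3 kN·m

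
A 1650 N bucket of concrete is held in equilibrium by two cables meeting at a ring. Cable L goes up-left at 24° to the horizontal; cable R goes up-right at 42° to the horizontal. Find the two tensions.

ΣF_x = 0: −T_L·cos24° + T_R·cos42° = 0 → T_R = 1.2293·T_L.
ΣF_y = 0: T_L·sin24° + T_R·sin42° = 1650.
Substitute: T_L·(0.406737 + 1.2293·0.669131) = 1650 → T_L = 1342.23 ≈ 1342 N.
Then T_R = 1.2293 × 1342.23 = 1650 N.

T_L = 1342 N, T_R = 1650 N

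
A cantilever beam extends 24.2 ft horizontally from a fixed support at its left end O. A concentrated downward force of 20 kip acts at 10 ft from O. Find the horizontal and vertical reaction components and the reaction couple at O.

ΣF_x = 0: O_x = 0.
ΣF_y = 0: O_y − 20 = 0 → O_y = 20.00 kip.
ΣM about O: M_O − 20·10 = 0 → M_O = 200.0 kip·ft.

O_x = 0, O_y = 20.00 kip, M_O = 200.0 kip·ft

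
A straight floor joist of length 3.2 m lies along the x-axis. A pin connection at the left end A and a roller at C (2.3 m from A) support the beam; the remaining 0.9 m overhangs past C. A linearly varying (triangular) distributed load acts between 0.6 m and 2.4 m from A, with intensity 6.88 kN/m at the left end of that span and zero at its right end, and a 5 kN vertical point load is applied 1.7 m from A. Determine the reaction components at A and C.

A_x = 0, A_y = 4.266 kN, C_y = 6.926 kN

Resultant of the triangular load: ½ × 6.88 × 1.8 = 6.192 kN, acting at 1.2 m from A (one-third of the span from the peak).
Taking moments about A: C_y·2.3 − (½·6.88·1.8)·1.2 − 5·1.7 = 0 → C_y = 15.9304/2.3 = 6.92626 ≈ 6.926 kN.
ΣF_y = 0: A_y + 6.92626 − ½·6.88·1.8 − 5 = 0 → A_y = 4.266 kN.
ΣF_x = 0: no horizontal applied forces, so A_x = 0.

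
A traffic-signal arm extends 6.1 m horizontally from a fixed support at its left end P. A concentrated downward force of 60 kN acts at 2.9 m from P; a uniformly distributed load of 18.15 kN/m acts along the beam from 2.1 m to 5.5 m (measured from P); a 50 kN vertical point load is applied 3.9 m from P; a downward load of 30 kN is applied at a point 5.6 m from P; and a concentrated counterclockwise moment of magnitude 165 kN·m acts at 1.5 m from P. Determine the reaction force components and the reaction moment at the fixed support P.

P_x = 0, P_y = 201.7 kN, M_P = 606.5 kN·m

Resultant of the distributed load: 18.15 × 3.4 = 61.71 kN at 3.8 m from P.
ΣF_x = 0: P_x = 0.
ΣF_y = 0: P_y − 60 − 18.15·3.4 − 50 − 30 = 0 → P_y = 201.7 kN.
ΣM about P: M_P − 60·2.9 − (18.15·3.4)·3.8 − 50·3.9 − 30·5.6 + 165 = 0 → M_P = 606.5 kN·m.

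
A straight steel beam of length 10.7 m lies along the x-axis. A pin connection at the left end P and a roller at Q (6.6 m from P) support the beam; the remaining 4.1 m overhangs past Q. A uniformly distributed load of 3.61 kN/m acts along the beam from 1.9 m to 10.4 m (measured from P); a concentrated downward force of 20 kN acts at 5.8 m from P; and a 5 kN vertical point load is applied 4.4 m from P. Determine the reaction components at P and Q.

P_x = 0, P_y = 6.183 kN, Q_y = 49.50 kN

Resultant of the distributed load: 3.61 × 8.5 = 30.685 kN at 6.15 m from P.
Moments about P: Q_y·6.6 − (3.61·8.5)·6.15 − 20·5.8 − 5·4.4 = 0 → Q_y = 326.71275/6.6 = 49.5019 ≈ 49.50 kN.
ΣF_y = 0: P_y + 49.5019 − 3.61·8.5 − 20 − 5 = 0 → P_y = 6.183 kN.
ΣF_x = 0: no horizontal applied forces, so P_x = 0.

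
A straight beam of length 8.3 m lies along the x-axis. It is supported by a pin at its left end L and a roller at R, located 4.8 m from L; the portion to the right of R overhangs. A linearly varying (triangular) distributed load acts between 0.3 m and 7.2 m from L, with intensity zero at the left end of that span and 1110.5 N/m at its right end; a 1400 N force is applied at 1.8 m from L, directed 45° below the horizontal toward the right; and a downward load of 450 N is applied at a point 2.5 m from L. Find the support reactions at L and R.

Resultant of the triangular load: ½ × 1110.5 × 6.9 = 3831.225 N, acting at 4.9 m from L (one-third of the span from the peak).
ΣM about L: R_y·4.8 − (½·1110.5·6.9)·4.9 − 1400·sin45°·1.8 − 450·2.5 = 0 → R_y = 21679.9/4.8 = 4516.65 ≈ 4517 N.
ΣF_y = 0: L_y + 4516.65 − ½·1110.5·6.9 − 1400·sin45° − 450 = 0 → L_y = 754.5 N.
ΣF_x = 0: L_x + 1400·cos45° = 0 → L_x = -989.9 N.

L_x = -989.9 N, L_y = 754.5 N, R_y = 4517 N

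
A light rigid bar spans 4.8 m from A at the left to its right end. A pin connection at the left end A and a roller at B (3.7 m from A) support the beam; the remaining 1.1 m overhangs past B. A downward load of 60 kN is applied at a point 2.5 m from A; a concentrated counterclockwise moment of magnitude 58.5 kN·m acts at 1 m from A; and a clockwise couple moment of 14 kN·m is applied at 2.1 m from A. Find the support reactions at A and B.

Moments about A: B_y·3.7 − 60·2.5 + 58.5 − 14 = 0 → B_y = 105.5/3.7 = 28.5135 ≈ 28.51 kN.
ΣF_y = 0: A_y + 28.5135 − 60 = 0 → A_y = 31.49 kN.
ΣF_x = 0: no horizontal applied forces, so A_x = 0.

A_x = 0, A_y = 31.49 kN, B_y = 28.51 kN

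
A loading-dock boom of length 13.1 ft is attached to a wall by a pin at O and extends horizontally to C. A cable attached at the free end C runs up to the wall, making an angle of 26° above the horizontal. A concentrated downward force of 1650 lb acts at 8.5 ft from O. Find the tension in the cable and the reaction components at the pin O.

T = 2442 lb, O_x = 2195 lb, O_y = 579.4 lb

ΣM about O: T·sin26°·13.1 − 1650·8.5 = 0 → T = 14025/(13.1·0.438371) = 2442.25 ≈ 2442 lb.
ΣF_x = 0: O_x − T·cos26° = 0 → O_x = 2442.25 × 0.898794 = 2195 lb.
ΣF_y = 0: O_y + T·sin26° − 1650 = 0 → O_y = 1650 − 2442.25 × 0.438371 = 579.4 lb.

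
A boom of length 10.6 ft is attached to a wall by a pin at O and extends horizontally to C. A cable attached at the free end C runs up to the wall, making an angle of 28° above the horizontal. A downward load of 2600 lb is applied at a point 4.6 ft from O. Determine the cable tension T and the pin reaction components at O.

ΣM about O: T·sin28°·10.6 − 2600·4.6 = 0 → T = 11960/(10.6·0.469472) = 2403.34 ≈ 2403 lb.
ΣF_x = 0: O_x − T·cos28° = 0 → O_x = 2403.34 × 0.882948 = 2122 lb.
ΣF_y = 0: O_y + T·sin28° − 2600 = 0 → O_y = 2600 − 2403.34 × 0.469472 = 1472 lb.

T = 2403 lb, O_x = 2122 lb, O_y = 1472 lb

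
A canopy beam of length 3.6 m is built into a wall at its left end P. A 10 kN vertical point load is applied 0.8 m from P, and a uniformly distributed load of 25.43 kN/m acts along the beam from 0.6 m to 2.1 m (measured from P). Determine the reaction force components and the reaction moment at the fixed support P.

Resultant of the distributed load: 25.43 × 1.5 = 38.145 kN at 1.35 m from P.
ΣF_x = 0: P_x = 0.
ΣF_y = 0: P_y − 10 − 25.43·1.5 = 0 → P_y = 48.14 kN.
ΣM about P: M_P − 10·0.8 − (25.43·1.5)·1.35 = 0 → M_P = 59.50 kN·m.

P_x = 0, P_y = 48.14 kN, M_P = 59.50 kN·m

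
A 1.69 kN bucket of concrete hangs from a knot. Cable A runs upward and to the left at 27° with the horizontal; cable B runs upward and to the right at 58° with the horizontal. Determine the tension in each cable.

T_A = 0.8990 kN, T_B = 1.512 kN

ΣF_x = 0: −T_A·cos27° + T_B·cos58° = 0 → T_B = 1.6814·T_A.
ΣF_y = 0: T_A·sin27° + T_B·sin58° = 1.69.
Substitute: T_A·(0.45399 + 1.6814·0.848048) = 1.69 → T_A = 0.898985 ≈ 0.8990 kN.
Then T_B = 1.6814 × 0.898985 = 1.512 kN.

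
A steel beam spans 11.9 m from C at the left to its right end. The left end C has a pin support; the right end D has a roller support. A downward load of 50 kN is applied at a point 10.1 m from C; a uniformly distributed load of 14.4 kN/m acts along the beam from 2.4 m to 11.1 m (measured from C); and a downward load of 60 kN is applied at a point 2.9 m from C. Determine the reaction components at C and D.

C_x = 0, C_y = 107.2 kN, D_y = 128.1 kN

Resultant of the distributed load: 14.4 × 8.7 = 125.28 kN at 6.75 m from C.
Taking moments about C: D_y·11.9 − 50·10.1 − (14.4·8.7)·6.75 − 60·2.9 = 0 → D_y = 1524.64/11.9 = 128.121 ≈ 128.1 kN.
ΣF_y = 0: C_y + 128.121 − 50 − 14.4·8.7 − 60 = 0 → C_y = 107.2 kN.
ΣF_x = 0: no horizontal applied forces, so C_x = 0.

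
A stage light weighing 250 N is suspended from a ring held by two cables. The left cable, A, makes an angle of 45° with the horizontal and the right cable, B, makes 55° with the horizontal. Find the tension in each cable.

ΣF_x = 0: −T_A·cos45° + T_B·cos55° = 0 → T_B = 1.2328·T_A.
ΣF_y = 0: T_A·sin45° + T_B·sin55° = 250.
Substitute: T_A·(0.707107 + 1.2328·0.819152) = 250 → T_A = 145.606 ≈ 145.6 N.
Then T_B = 1.2328 × 145.606 = 179.5 N.

T_A = 145.6 N, T_B = 179.5 N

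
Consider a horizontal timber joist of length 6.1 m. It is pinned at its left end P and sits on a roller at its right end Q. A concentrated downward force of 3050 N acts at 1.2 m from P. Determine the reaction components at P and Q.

ΣM about P: Q_y·6.1 − 3050·1.2 = 0 → Q_y = 3660/6.1 = 600.0 N.
ΣF_y = 0: P_y + 600 − 3050 = 0 → P_y = 2450 N.
ΣF_x = 0: no horizontal applied forces, so P_x = 0.

P_x = 0, P_y = 2450 N, Q_y = 600.0 N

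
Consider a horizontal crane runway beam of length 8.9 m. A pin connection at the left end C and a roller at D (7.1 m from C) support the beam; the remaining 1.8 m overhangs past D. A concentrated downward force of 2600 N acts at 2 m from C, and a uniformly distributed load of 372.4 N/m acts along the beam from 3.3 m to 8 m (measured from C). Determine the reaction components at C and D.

C_x = 0, C_y = 2225 N, D_y = 2125 N

Resultant of the distributed load: 372.4 × 4.7 = 1750.28 N at 5.65 m from C.
ΣM about C: D_y·7.1 − 2600·2 − (372.4·4.7)·5.65 = 0 → D_y = 15089.082/7.1 = 2125.22 ≈ 2125 N.
ΣF_y = 0: C_y + 2125.22 − 2600 − 372.4·4.7 = 0 → C_y = 2225 N.
ΣF_x = 0: no horizontal applied forces, so C_x = 0.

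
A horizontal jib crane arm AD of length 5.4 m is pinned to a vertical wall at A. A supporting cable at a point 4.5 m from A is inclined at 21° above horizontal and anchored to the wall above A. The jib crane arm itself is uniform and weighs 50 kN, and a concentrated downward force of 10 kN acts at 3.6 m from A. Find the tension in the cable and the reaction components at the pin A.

T = 106.0 kN, A_x = 98.99 kN, A_y = 22.00 kN

ΣM about A: T·sin21°·4.5 − 50·2.7 − 10·3.6 = 0 → T = 171/(4.5·0.358368) = 106.036 ≈ 106.0 kN.
ΣF_x = 0: A_x − T·cos21° = 0 → A_x = 106.036 × 0.93358 = 98.99 kN.
ΣF_y = 0: A_y + T·sin21° − 50 − 10 = 0 → A_y = 60 − 106.036 × 0.358368 = 22.00 kN.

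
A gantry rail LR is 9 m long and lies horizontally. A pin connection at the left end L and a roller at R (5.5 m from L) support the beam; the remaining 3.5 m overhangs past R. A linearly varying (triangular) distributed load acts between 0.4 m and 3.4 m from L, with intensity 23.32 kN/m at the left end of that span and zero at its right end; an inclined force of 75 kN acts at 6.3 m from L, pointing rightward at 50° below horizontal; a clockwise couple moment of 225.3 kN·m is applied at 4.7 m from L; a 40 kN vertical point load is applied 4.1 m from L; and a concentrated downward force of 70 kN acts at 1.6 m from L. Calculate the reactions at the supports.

Resultant of the triangular load: ½ × 23.32 × 3 = 34.98 kN, acting at 1.4 m from L (one-third of the span from the peak).
Taking moments about L: R_y·5.5 − (½·23.32·3)·1.4 − 75·sin50°·6.3 − 225.3 − 40·4.1 − 70·1.6 = 0 → R_y = 912.228/5.5 = 165.86 ≈ 165.9 kN.
ΣF_y = 0: L_y + 165.86 − ½·23.32·3 − 75·sin50° − 40 − 70 = 0 → L_y = 36.57 kN.
ΣF_x = 0: L_x + 75·cos50° = 0 → L_x = -48.21 kN.

L_x = -48.21 kN, L_y = 36.57 kN, R_y = 165.9 kN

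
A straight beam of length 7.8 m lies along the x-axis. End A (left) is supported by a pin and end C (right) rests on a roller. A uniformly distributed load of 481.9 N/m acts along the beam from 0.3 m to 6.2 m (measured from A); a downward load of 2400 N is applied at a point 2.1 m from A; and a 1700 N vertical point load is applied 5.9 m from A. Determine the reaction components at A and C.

A_x = 0, A_y = 3826 N, C_y = 3117 N

Resultant of the distributed load: 481.9 × 5.9 = 2843.21 N at 3.25 m from A.
ΣM about A: C_y·7.8 − (481.9·5.9)·3.25 − 2400·2.1 − 1700·5.9 = 0 → C_y = 24310.4325/7.8 = 3116.72 ≈ 3117 N.
ΣF_y = 0: A_y + 3116.72 − 481.9·5.9 − 2400 − 1700 = 0 → A_y = 3826 N.
ΣF_x = 0: no horizontal applied forces, so A_x = 0.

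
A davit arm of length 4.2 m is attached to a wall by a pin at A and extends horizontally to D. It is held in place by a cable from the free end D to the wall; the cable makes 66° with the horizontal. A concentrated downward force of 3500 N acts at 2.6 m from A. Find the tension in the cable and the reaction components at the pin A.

ΣM about A: T·sin66°·4.2 − 3500·2.6 = 0 → T = 9100/(4.2·0.913545) = 2371.71 ≈ 2372 N.
ΣF_x = 0: A_x − T·cos66° = 0 → A_x = 2371.71 × 0.406737 = 964.7 N.
ΣF_y = 0: A_y + T·sin66° − 3500 = 0 → A_y = 3500 − 2371.71 × 0.913545 = 1333 N.

T = 2372 N, A_x = 964.7 N, A_y = 1333 N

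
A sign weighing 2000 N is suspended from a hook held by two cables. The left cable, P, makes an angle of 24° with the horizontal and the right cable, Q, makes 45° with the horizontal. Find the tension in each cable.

T_P = 1515 N, T_Q = 1957 N

ΣF_x = 0: −T_P·cos24° + T_Q·cos45° = 0 → T_Q = 1.29195·T_P.
ΣF_y = 0: T_P·sin24° + T_Q·sin45° = 2000.
Substitute: T_P·(0.406737 + 1.29195·0.707107) = 2000 → T_P = 1514.83 ≈ 1515 N.
Then T_Q = 1.29195 × 1514.83 = 1957 N.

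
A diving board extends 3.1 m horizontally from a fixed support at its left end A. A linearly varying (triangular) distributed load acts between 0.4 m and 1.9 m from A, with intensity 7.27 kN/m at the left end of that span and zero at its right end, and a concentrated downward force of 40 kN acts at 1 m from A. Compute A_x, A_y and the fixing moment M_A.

A_x = 0, A_y = 45.45 kN, M_A = 44.91 kN·m

Resultant of the triangular load: ½ × 7.27 × 1.5 = 5.4525 kN, acting at 0.9 m from A (one-third of the span from the peak).
ΣF_x = 0: A_x = 0.
ΣF_y = 0: A_y − ½·7.27·1.5 − 40 = 0 → A_y = 45.45 kN.
ΣM about A: M_A − (½·7.27·1.5)·0.9 − 40·1 = 0 → M_A = 44.91 kN·m.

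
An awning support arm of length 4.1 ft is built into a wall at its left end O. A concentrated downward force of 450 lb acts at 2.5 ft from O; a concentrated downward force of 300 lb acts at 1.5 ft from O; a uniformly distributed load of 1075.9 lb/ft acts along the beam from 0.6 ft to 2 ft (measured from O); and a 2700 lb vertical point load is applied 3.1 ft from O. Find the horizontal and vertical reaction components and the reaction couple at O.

O_x = 0, O_y = 4956 lb, M_O = 11900 lb·ft

Resultant of the distributed load: 1075.9 × 1.4 = 1506.26 lb at 1.3 ft from O.
ΣF_x = 0: O_x = 0.
ΣF_y = 0: O_y − 450 − 300 − 1075.9·1.4 − 2700 = 0 → O_y = 4956 lb.
ΣM about O: M_O − 450·2.5 − 300·1.5 − (1075.9·1.4)·1.3 − 2700·3.1 = 0 → M_O = 11900 lb·ft.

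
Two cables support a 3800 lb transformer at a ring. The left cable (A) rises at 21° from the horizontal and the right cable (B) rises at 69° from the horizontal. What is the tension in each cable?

ΣF_x = 0: −T_A·cos21° + T_B·cos69° = 0 → T_B = 2.60509·T_A.
ΣF_y = 0: T_A·sin21° + T_B·sin69° = 3800.
Substitute: T_A·(0.358368 + 2.60509·0.93358) = 3800 → T_A = 1361.8 ≈ 1362 lb.
Then T_B = 2.60509 × 1361.8 = 3548 lb.

T_A = 1362 lb, T_B = 3548 lb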